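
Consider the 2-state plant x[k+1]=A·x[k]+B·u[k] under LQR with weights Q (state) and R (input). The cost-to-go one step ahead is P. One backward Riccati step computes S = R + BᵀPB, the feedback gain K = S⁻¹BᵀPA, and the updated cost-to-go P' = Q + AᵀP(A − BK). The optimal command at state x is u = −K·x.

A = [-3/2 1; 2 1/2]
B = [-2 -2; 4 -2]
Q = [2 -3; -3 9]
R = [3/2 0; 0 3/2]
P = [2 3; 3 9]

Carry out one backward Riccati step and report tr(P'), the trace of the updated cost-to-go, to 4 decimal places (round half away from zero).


11.7283

BᵀP = [8.0000 30.0000; -10.0000 -24.0000]
S = R + BᵀPB = [3/2 0; 0 3/2] + [104.0000 -76.0000; -76.0000 68.0000] = [105.5000 -76.0000; -76.0000 69.5000]
BᵀPA = [48.0000 23.0000; -33.0000 -22.0000]
K = S⁻¹·BᵀPA = [0.5320 -0.0472; 0.1070 -0.3682]
A−BK = [-0.2219 0.1692; 0.0858 -0.0475]
AᵀP(A−BK) = [0.4923 -0.1334; -0.1334 0.2360]
P' = Q + AᵀP(A−BK) = [2.4923 -3.1334; -3.1334 9.2360]
tr(P') = 11.7283


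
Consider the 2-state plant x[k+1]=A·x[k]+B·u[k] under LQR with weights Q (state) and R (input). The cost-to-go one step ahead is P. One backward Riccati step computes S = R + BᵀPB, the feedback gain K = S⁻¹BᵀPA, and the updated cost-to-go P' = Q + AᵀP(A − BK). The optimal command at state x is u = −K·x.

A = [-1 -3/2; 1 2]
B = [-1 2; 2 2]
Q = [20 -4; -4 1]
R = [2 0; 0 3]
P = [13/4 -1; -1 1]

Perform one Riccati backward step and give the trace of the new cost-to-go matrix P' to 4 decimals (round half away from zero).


24.2243

BᵀP = [-5.2500 3.0000; 4.5000 0.0000]
S = R + BᵀPB = [2 0; 0 3] + [11.2500 -4.5000; -4.5000 9.0000] = [13.2500 -4.5000; -4.5000 12.0000]
BᵀPA = [8.2500 13.8750; -4.5000 -6.7500]
K = S⁻¹·BᵀPA = [0.5676 0.9811; -0.1622 -0.1946]
A−BK = [-0.1081 -0.1297; 0.1892 0.4270]
AᵀP(A−BK) = [0.8378 1.4054; 1.4054 2.3865]
P' = Q + AᵀP(A−BK) = [20.8378 -2.5946; -2.5946 3.3865]
tr(P') = 24.2243


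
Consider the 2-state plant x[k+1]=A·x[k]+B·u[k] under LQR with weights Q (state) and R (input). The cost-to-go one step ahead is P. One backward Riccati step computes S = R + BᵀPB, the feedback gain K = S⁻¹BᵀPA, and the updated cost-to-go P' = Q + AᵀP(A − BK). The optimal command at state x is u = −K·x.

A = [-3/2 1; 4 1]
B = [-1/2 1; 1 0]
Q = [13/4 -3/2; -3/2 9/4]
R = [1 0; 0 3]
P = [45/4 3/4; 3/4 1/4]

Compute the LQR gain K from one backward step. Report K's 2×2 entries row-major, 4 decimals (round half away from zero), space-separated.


BᵀP = [-4.8750 -0.1250; 11.2500 0.7500]
S = R + BᵀPB = [1 0; 0 3] + [2.3125 -4.8750; -4.8750 11.2500] = [3.3125 -4.8750; -4.8750 14.2500]
BᵀPA = [6.8125 -5.0000; -13.8750 12.0000]
K = S⁻¹·BᵀPA = [1.2560 -0.5440; -0.5440 0.6560]
A−BK = [-0.3280 0.0720; 2.7440 1.5440]
AᵀP(A−BK) = [4.2080 -1.1920; -1.1920 2.4080]
P' = Q + AᵀP(A−BK) = [7.4580 -2.6920; -2.6920 4.6580]
tr(P') = 12.1160

1.2560 -0.5440 -0.5440 0.6560


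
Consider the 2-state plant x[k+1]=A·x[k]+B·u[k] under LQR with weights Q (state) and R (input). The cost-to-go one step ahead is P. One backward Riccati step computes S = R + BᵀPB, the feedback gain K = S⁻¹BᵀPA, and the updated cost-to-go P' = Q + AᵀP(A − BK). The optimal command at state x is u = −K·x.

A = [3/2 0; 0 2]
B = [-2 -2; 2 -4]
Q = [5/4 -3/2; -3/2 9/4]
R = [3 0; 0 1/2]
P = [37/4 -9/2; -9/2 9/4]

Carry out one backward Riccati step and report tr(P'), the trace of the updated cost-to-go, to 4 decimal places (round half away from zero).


BᵀP = [-27.5000 13.5000; -0.5000 0.0000]
S = R + BᵀPB = [3 0; 0 1/2] + [82.0000 1.0000; 1.0000 1.0000] = [85.0000 1.0000; 1.0000 1.5000]
BᵀPA = [-41.2500 27.0000; -0.7500 0.0000]
K = S⁻¹·BᵀPA = [-0.4832 0.3202; -0.1779 -0.2134]
A−BK = [0.1779 0.2134; 0.2549 0.5059]
AᵀP(A−BK) = [0.7470 -0.4536; -0.4536 0.3557]
P' = Q + AᵀP(A−BK) = [1.9970 -1.9536; -1.9536 2.6057]
tr(P') = 4.6028

4.6028


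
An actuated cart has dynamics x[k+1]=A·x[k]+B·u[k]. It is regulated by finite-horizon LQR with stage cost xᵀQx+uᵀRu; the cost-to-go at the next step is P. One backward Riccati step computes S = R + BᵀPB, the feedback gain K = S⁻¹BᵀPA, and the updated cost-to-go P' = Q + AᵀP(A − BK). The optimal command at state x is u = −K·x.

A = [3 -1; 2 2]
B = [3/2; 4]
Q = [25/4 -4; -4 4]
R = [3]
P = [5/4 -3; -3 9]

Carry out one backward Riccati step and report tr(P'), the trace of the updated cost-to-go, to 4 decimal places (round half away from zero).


14.4147

BᵀP = [-10.1250 31.5000]
S = R + BᵀPB = [3] + [110.8125] = [113.8125]
BᵀPA = [32.6250 73.1250]
K = S⁻¹·BᵀPA = [0.2867 0.6425]
A−BK = [2.5700 -1.9638; 0.8534 -0.5700]
AᵀP(A−BK) = [1.8979 -0.7117; -0.7117 2.2669]
P' = Q + AᵀP(A−BK) = [8.1479 -4.7117; -4.7117 6.2669]
tr(P') = 14.4147


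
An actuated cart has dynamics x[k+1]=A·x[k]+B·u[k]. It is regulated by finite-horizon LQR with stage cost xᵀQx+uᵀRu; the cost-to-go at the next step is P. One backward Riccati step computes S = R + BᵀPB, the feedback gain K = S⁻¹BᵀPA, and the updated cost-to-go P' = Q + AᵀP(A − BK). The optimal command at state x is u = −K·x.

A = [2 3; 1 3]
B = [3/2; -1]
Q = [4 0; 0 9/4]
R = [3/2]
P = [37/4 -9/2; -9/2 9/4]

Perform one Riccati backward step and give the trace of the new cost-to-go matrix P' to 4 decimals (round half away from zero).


8.9865

BᵀP = [18.3750 -9.0000]
S = R + BᵀPB = [3/2] + [36.5625] = [38.0625]
BᵀPA = [27.7500 28.1250]
K = S⁻¹·BᵀPA = [0.7291 0.7389]
A−BK = [0.9064 1.8916; 1.7291 3.7389]
AᵀP(A−BK) = [1.0185 1.2451; 1.2451 1.7180]
P' = Q + AᵀP(A−BK) = [5.0185 1.2451; 1.2451 3.9680]
tr(P') = 8.9865


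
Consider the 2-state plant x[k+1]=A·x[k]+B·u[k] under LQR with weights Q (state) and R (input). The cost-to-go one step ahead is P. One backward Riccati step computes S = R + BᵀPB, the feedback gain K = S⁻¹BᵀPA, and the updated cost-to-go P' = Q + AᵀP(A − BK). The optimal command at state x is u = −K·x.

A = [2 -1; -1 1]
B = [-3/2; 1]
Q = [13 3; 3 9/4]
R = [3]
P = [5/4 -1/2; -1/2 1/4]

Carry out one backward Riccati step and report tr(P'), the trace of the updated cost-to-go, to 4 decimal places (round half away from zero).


BᵀP = [-2.3750 1.0000]
S = R + BᵀPB = [3] + [4.5625] = [7.5625]
BᵀPA = [-5.7500 3.3750]
K = S⁻¹·BᵀPA = [-0.7603 0.4463]
A−BK = [0.8595 -0.3306; -0.2397 0.5537]
AᵀP(A−BK) = [2.8781 -1.6839; -1.6839 0.9938]
P' = Q + AᵀP(A−BK) = [15.8781 1.3161; 1.3161 3.2438]
tr(P') = 19.1219

19.1219


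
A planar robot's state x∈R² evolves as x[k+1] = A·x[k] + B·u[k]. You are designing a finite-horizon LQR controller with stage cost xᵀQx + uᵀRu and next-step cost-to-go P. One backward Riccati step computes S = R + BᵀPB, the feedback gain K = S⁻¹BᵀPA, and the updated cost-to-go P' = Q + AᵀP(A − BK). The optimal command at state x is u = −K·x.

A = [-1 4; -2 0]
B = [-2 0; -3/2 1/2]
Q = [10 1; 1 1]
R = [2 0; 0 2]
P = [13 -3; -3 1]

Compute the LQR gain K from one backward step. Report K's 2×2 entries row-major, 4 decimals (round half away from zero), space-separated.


BᵀP = [-21.5000 4.5000; -1.5000 0.5000]
S = R + BᵀPB = [2 0; 0 2] + [36.2500 2.2500; 2.2500 0.2500] = [38.2500 2.2500; 2.2500 2.2500]
BᵀPA = [12.5000 -86.0000; 0.5000 -6.0000]
K = S⁻¹·BᵀPA = [0.3333 -2.2222; -0.1111 -0.4444]
A−BK = [-0.3333 -0.4444; -1.4444 -3.1111]
AᵀP(A−BK) = [0.8889 0.0000; 0.0000 14.2222]
P' = Q + AᵀP(A−BK) = [10.8889 1.0000; 1.0000 15.2222]
tr(P') = 26.1111

0.3333 -2.2222 -0.1111 -0.4444


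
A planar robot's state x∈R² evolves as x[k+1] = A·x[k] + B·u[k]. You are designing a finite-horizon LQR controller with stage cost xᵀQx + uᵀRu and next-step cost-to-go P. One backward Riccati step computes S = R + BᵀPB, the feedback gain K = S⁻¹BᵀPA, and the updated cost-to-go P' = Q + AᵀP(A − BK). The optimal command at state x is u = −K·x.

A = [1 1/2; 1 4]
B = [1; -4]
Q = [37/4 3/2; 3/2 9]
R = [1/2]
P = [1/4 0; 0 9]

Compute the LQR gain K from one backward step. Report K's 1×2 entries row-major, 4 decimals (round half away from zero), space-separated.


BᵀP = [0.2500 -36.0000]
S = R + BᵀPB = [1/2] + [144.2500] = [144.7500]
BᵀPA = [-35.7500 -143.8750]
K = S⁻¹·BᵀPA = [-0.2470 -0.9940]
A−BK = [1.2470 1.4940; 0.0121 0.0242]
AᵀP(A−BK) = [0.4206 0.5911; 0.5911 1.0572]
P' = Q + AᵀP(A−BK) = [9.6706 2.0911; 2.0911 10.0572]
tr(P') = 19.7278

-0.2470 -0.9940


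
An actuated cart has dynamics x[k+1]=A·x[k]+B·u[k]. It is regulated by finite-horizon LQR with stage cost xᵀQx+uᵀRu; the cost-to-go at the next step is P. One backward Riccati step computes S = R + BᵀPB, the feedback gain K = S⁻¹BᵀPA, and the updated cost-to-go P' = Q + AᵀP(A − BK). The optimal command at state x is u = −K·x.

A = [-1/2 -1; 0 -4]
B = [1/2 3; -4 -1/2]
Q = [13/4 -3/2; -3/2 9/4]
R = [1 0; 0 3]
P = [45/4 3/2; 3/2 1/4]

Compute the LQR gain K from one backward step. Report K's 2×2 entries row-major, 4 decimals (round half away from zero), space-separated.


0.0123 0.4821 -0.1652 -0.5011

BᵀP = [-0.3750 -0.2500; 33.0000 4.3750]
S = R + BᵀPB = [1 0; 0 3] + [0.8125 -1.0000; -1.0000 96.8125] = [1.8125 -1.0000; -1.0000 99.8125]
BᵀPA = [0.1875 1.3750; -16.5000 -50.5000]
K = S⁻¹·BᵀPA = [0.0123 0.4821; -0.1652 -0.5011]
A−BK = [-0.0106 0.2623; -0.0333 -2.3220]
AᵀP(A−BK) = [0.0846 0.2661; 0.2661 1.2806]
P' = Q + AᵀP(A−BK) = [3.3346 -1.2339; -1.2339 3.5306]
tr(P') = 6.8652


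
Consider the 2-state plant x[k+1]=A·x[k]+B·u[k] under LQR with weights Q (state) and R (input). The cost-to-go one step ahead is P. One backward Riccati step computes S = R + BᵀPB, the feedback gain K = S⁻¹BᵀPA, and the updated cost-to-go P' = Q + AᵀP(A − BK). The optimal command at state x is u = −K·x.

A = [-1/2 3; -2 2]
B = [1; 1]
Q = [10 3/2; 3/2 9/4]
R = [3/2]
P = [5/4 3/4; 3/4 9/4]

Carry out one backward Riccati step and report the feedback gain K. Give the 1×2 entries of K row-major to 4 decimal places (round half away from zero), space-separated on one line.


BᵀP = [2.0000 3.0000]
S = R + BᵀPB = [3/2] + [5.0000] = [6.5000]
BᵀPA = [-7.0000 12.0000]
K = S⁻¹·BᵀPA = [-1.0769 1.8462]
A−BK = [0.5769 1.1538; -0.9231 0.1538]
AᵀP(A−BK) = [3.2740 -3.2019; -3.2019 7.0962]
P' = Q + AᵀP(A−BK) = [13.2740 -1.7019; -1.7019 9.3462]
tr(P') = 22.6202

-1.0769 1.8462


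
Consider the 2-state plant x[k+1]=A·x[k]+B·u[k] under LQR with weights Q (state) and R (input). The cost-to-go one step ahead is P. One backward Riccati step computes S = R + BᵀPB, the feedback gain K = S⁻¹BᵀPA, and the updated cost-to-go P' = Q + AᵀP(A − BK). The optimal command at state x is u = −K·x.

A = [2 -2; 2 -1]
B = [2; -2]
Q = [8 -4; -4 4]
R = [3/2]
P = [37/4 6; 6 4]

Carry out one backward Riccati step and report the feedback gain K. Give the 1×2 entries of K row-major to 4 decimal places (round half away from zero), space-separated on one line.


3.2308 -2.6154

BᵀP = [6.5000 4.0000]
S = R + BᵀPB = [3/2] + [5.0000] = [6.5000]
BᵀPA = [21.0000 -17.0000]
K = S⁻¹·BᵀPA = [3.2308 -2.6154]
A−BK = [-4.4615 3.2308; 8.4615 -6.2308]
AᵀP(A−BK) = [33.1538 -26.0769; -26.0769 20.5385]
P' = Q + AᵀP(A−BK) = [41.1538 -30.0769; -30.0769 24.5385]
tr(P') = 65.6923


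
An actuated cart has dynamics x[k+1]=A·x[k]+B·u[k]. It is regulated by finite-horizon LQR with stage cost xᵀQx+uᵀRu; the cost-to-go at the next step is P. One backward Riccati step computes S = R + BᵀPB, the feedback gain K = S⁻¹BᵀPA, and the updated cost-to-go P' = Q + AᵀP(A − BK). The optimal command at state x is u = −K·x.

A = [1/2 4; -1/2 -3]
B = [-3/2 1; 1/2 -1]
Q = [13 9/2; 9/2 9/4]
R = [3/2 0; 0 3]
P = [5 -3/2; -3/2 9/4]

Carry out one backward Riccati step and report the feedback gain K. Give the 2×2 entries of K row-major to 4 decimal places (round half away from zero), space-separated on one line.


BᵀP = [-8.2500 3.3750; 6.5000 -3.7500]
S = R + BᵀPB = [3/2 0; 0 3] + [14.0625 -11.6250; -11.6250 10.2500] = [15.5625 -11.6250; -11.6250 13.2500]
BᵀPA = [-5.8125 -43.1250; 5.1250 37.2500]
K = S⁻¹·BᵀPA = [-0.2454 -1.9472; 0.1715 1.1029]
A−BK = [-0.0396 -0.0237; -0.2058 -0.9235]
AᵀP(A−BK) = [0.2573 1.6544; 1.6544 11.1926]
P' = Q + AᵀP(A−BK) = [13.2573 6.1544; 6.1544 13.4426]
tr(P') = 26.6999

-0.2454 -1.9472 0.1715 1.1029


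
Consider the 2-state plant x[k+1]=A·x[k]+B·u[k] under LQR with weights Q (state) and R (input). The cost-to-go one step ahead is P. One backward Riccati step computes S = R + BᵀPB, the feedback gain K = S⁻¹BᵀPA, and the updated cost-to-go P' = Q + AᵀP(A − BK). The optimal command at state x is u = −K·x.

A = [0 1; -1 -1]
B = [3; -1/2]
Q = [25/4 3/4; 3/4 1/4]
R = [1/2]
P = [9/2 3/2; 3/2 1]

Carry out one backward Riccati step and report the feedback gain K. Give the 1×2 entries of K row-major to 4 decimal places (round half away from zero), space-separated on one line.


-0.1088 0.2381

BᵀP = [12.7500 4.0000]
S = R + BᵀPB = [1/2] + [36.2500] = [36.7500]
BᵀPA = [-4.0000 8.7500]
K = S⁻¹·BᵀPA = [-0.1088 0.2381]
A−BK = [0.3265 0.2857; -1.0544 -0.8810]
AᵀP(A−BK) = [0.5646 0.4524; 0.4524 0.4167]
P' = Q + AᵀP(A−BK) = [6.8146 1.2024; 1.2024 0.6667]
tr(P') = 7.4813


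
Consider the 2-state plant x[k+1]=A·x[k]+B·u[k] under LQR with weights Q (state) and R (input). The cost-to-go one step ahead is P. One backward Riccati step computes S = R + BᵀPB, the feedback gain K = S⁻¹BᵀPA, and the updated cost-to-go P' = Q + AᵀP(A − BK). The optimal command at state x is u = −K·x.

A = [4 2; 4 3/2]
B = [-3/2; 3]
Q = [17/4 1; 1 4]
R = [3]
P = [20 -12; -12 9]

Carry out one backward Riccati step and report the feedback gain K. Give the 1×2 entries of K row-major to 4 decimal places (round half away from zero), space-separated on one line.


BᵀP = [-66.0000 45.0000]
S = R + BᵀPB = [3] + [234.0000] = [237.0000]
BᵀPA = [-84.0000 -64.5000]
K = S⁻¹·BᵀPA = [-0.3544 -0.2722]
A−BK = [3.4684 1.5918; 5.0633 2.3165]
AᵀP(A−BK) = [50.2278 23.1392; 23.1392 10.6962]
P' = Q + AᵀP(A−BK) = [54.4778 24.1392; 24.1392 14.6962]
tr(P') = 69.1741

-0.3544 -0.2722


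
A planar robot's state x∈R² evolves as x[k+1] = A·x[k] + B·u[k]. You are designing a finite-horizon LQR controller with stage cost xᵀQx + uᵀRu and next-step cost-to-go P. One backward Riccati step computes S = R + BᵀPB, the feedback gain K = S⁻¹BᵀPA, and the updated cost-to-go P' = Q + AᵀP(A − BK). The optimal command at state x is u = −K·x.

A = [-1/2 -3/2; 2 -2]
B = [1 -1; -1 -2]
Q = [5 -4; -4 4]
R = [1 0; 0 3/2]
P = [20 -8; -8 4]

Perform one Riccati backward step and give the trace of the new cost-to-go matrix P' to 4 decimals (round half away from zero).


BᵀP = [28.0000 -12.0000; -4.0000 0.0000]
S = R + BᵀPB = [1 0; 0 3/2] + [40.0000 -4.0000; -4.0000 4.0000] = [41.0000 -4.0000; -4.0000 5.5000]
BᵀPA = [-38.0000 -18.0000; 2.0000 6.0000]
K = S⁻¹·BᵀPA = [-0.9594 -0.3580; -0.3341 0.8305]
A−BK = [0.1253 -0.3115; 0.3723 -0.6969]
AᵀP(A−BK) = [1.2100 -0.2649; -0.2649 1.5728]
P' = Q + AᵀP(A−BK) = [6.2100 -4.2649; -4.2649 5.5728]
tr(P') = 11.7828

11.7828


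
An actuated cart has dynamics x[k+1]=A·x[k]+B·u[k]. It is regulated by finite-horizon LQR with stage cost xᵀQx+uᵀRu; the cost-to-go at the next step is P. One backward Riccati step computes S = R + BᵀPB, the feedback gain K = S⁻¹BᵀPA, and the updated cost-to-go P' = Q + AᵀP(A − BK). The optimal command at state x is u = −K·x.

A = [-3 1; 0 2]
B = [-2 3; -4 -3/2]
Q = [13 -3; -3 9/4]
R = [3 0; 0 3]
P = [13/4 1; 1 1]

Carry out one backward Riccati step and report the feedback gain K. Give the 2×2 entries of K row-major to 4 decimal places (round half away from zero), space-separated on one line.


BᵀP = [-10.5000 -6.0000; 8.2500 1.5000]
S = R + BᵀPB = [3 0; 0 3] + [45.0000 -22.5000; -22.5000 22.5000] = [48.0000 -22.5000; -22.5000 25.5000]
BᵀPA = [31.5000 -22.5000; -24.7500 11.2500]
K = S⁻¹·BᵀPA = [0.3433 -0.4467; -0.6677 0.0470]
A−BK = [-0.3103 -0.0345; 0.3715 0.2837]
AᵀP(A−BK) = [1.9114 -0.5149; -0.5149 0.6701]
P' = Q + AᵀP(A−BK) = [14.9114 -3.5149; -3.5149 2.9201]
tr(P') = 17.8315

0.3433 -0.4467 -0.6677 0.0470


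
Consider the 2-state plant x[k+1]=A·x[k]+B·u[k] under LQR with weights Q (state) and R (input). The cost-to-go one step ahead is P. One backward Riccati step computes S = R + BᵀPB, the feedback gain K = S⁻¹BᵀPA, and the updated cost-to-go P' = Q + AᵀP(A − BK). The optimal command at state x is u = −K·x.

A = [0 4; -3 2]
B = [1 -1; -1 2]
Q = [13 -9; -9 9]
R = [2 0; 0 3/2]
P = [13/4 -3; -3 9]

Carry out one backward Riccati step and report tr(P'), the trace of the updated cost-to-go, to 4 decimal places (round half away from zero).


62.1265

BᵀP = [6.2500 -12.0000; -9.2500 21.0000]
S = R + BᵀPB = [2 0; 0 3/2] + [18.2500 -30.2500; -30.2500 51.2500] = [20.2500 -30.2500; -30.2500 52.7500]
BᵀPA = [36.0000 1.0000; -63.0000 5.0000]
K = S⁻¹·BᵀPA = [-0.0441 1.3322; -1.2196 0.8588]
A−BK = [-1.1755 3.5265; -0.6049 1.6147]
AᵀP(A−BK) = [5.7527 -11.8580; -11.8580 34.3739]
P' = Q + AᵀP(A−BK) = [18.7527 -20.8580; -20.8580 43.3739]
tr(P') = 62.1265


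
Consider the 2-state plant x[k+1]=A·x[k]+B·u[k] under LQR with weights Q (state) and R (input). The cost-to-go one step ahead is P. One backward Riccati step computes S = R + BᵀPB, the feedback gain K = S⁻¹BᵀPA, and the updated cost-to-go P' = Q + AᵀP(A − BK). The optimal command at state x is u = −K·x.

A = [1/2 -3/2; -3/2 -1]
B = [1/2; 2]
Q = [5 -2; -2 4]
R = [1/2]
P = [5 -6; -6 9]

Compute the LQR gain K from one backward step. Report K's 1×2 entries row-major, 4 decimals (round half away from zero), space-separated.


-1.0583 -0.0291

BᵀP = [-9.5000 15.0000]
S = R + BᵀPB = [1/2] + [25.2500] = [25.7500]
BᵀPA = [-27.2500 -0.7500]
K = S⁻¹·BᵀPA = [-1.0583 -0.0291]
A−BK = [1.0291 -1.4854; 0.6165 -0.9417]
AᵀP(A−BK) = [1.6626 -1.5437; -1.5437 2.2282]
P' = Q + AᵀP(A−BK) = [6.6626 -3.5437; -3.5437 6.2282]
tr(P') = 12.8908


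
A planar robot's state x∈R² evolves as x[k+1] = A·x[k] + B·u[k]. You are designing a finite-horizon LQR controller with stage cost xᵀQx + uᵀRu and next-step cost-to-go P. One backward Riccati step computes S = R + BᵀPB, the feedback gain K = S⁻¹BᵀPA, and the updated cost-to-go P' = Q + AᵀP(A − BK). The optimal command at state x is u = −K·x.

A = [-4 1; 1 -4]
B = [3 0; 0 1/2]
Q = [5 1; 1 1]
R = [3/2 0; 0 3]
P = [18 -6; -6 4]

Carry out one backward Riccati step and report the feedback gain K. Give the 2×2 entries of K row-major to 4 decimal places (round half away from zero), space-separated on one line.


-1.4136 0.7068 0.3194 -1.1597

BᵀP = [54.0000 -18.0000; -3.0000 2.0000]
S = R + BᵀPB = [3/2 0; 0 3] + [162.0000 -9.0000; -9.0000 1.0000] = [163.5000 -9.0000; -9.0000 4.0000]
BᵀPA = [-234.0000 126.0000; 14.0000 -11.0000]
K = S⁻¹·BᵀPA = [-1.4136 0.7068; 0.3194 -1.1597]
A−BK = [0.2408 -1.1204; 0.8403 -3.4202]
AᵀP(A−BK) = [4.7435 -8.3717; -8.3717 28.1859]
P' = Q + AᵀP(A−BK) = [9.7435 -7.3717; -7.3717 29.1859]
tr(P') = 38.9293


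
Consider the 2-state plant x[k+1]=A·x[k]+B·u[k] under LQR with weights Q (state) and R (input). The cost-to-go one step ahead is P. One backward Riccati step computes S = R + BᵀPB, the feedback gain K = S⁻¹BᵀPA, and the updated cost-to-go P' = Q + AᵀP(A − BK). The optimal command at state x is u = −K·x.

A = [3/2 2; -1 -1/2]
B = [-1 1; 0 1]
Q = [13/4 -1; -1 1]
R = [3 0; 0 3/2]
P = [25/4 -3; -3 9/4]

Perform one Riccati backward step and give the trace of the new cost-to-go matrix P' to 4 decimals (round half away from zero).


21.4707

BᵀP = [-6.2500 3.0000; 3.2500 -0.7500]
S = R + BᵀPB = [3 0; 0 3/2] + [6.2500 -3.2500; -3.2500 2.5000] = [9.2500 -3.2500; -3.2500 4.0000]
BᵀPA = [-12.3750 -14.0000; 5.6250 6.8750]
K = S⁻¹·BᵀPA = [-1.1809 -1.2730; 0.4468 0.6844]
A−BK = [-0.1277 0.0426; -1.4468 -1.1844]
AᵀP(A−BK) = [8.1862 8.5213; 8.5213 9.0346]
P' = Q + AᵀP(A−BK) = [11.4362 7.5213; 7.5213 10.0346]
tr(P') = 21.4707


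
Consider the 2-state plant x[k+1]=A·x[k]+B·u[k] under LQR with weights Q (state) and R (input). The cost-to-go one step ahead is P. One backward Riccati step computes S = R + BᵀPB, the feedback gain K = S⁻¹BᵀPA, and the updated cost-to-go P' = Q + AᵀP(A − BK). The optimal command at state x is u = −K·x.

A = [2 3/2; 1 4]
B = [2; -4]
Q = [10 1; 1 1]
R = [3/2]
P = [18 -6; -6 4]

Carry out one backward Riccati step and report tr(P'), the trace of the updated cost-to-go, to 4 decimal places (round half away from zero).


BᵀP = [60.0000 -28.0000]
S = R + BᵀPB = [3/2] + [232.0000] = [233.5000]
BᵀPA = [92.0000 -22.0000]
K = S⁻¹·BᵀPA = [0.3940 -0.0942]
A−BK = [1.2120 1.6884; 2.5760 3.6231]
AᵀP(A−BK) = [15.7516 21.6681; 21.6681 30.4272]
P' = Q + AᵀP(A−BK) = [25.7516 22.6681; 22.6681 31.4272]
tr(P') = 57.1788

57.1788


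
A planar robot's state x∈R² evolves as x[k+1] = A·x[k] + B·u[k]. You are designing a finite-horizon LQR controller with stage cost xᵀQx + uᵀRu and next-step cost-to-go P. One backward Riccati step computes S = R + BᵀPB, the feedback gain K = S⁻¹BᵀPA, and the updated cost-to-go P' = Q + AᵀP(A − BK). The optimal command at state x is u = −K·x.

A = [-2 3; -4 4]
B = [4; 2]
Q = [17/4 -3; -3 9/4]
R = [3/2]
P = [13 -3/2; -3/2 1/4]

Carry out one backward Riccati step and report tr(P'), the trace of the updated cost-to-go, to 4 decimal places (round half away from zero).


8.7493

BᵀP = [49.0000 -5.5000]
S = R + BᵀPB = [3/2] + [185.0000] = [186.5000]
BᵀPA = [-76.0000 125.0000]
K = S⁻¹·BᵀPA = [-0.4075 0.6702]
A−BK = [-0.3700 0.3190; -3.1850 2.6595]
AᵀP(A−BK) = [1.0295 -1.0617; -1.0617 1.2198]
P' = Q + AᵀP(A−BK) = [5.2795 -4.0617; -4.0617 3.4698]
tr(P') = 8.7493


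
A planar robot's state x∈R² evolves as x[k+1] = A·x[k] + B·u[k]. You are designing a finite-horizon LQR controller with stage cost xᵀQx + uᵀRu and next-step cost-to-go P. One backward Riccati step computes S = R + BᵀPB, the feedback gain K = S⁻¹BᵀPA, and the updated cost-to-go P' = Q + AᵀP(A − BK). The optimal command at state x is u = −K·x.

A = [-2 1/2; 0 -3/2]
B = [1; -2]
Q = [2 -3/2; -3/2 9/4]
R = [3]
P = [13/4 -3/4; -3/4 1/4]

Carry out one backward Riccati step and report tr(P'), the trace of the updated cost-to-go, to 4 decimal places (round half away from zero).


BᵀP = [4.7500 -1.2500]
S = R + BᵀPB = [3] + [7.2500] = [10.2500]
BᵀPA = [-9.5000 4.2500]
K = S⁻¹·BᵀPA = [-0.9268 0.4146]
A−BK = [-1.0732 0.0854; -1.8537 -0.6707]
AᵀP(A−BK) = [4.1951 -1.5610; -1.5610 0.7378]
P' = Q + AᵀP(A−BK) = [6.1951 -3.0610; -3.0610 2.9878]
tr(P') = 9.1829

9.1829


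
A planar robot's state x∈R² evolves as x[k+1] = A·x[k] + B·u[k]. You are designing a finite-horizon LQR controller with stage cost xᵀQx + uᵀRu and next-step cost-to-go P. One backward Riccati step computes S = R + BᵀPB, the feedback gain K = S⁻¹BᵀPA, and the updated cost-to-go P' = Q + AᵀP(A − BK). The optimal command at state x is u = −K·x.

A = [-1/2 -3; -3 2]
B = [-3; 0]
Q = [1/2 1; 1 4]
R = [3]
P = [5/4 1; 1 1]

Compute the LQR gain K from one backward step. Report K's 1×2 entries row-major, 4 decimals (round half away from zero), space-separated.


0.7632 0.3684

BᵀP = [-3.7500 -3.0000]
S = R + BᵀPB = [3] + [11.2500] = [14.2500]
BᵀPA = [10.8750 5.2500]
K = S⁻¹·BᵀPA = [0.7632 0.3684]
A−BK = [1.7895 -1.8947; -3.0000 2.0000]
AᵀP(A−BK) = [4.0132 -0.1316; -0.1316 1.3158]
P' = Q + AᵀP(A−BK) = [4.5132 0.8684; 0.8684 5.3158]
tr(P') = 9.8289


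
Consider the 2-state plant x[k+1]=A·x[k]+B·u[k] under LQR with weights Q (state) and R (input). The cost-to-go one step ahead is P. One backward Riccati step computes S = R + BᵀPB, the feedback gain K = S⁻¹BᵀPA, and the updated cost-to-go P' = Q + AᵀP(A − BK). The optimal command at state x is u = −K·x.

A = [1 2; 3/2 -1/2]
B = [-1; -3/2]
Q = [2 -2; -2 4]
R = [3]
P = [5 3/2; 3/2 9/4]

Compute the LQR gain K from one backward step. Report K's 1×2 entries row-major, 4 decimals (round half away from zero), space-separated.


BᵀP = [-7.2500 -4.8750]
S = R + BᵀPB = [3] + [14.5625] = [17.5625]
BᵀPA = [-14.5625 -12.0625]
K = S⁻¹·BᵀPA = [-0.8292 -0.6868]
A−BK = [0.1708 1.3132; 0.2562 -1.5302]
AᵀP(A−BK) = [2.4875 2.0605; 2.0605 9.2776]
P' = Q + AᵀP(A−BK) = [4.4875 0.0605; 0.0605 13.2776]
tr(P') = 17.7651

-0.8292 -0.6868


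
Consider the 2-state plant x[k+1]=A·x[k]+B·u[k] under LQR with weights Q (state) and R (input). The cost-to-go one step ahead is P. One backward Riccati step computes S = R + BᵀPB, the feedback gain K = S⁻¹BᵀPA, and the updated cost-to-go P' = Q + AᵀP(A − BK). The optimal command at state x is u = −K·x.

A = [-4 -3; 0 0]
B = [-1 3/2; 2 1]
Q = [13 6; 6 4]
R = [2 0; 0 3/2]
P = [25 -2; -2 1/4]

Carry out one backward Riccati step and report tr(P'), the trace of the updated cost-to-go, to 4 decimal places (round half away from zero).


29.1728

BᵀP = [-29.0000 2.5000; 35.5000 -2.7500]
S = R + BᵀPB = [2 0; 0 3/2] + [34.0000 -41.0000; -41.0000 50.5000] = [36.0000 -41.0000; -41.0000 52.0000]
BᵀPA = [116.0000 87.0000; -142.0000 -106.5000]
K = S⁻¹·BᵀPA = [1.0995 0.8246; -1.8639 -1.3979]
A−BK = [-0.1047 -0.0785; -0.3351 -0.2513]
AᵀP(A−BK) = [7.7906 5.8429; 5.8429 4.3822]
P' = Q + AᵀP(A−BK) = [20.7906 11.8429; 11.8429 8.3822]
tr(P') = 29.1728


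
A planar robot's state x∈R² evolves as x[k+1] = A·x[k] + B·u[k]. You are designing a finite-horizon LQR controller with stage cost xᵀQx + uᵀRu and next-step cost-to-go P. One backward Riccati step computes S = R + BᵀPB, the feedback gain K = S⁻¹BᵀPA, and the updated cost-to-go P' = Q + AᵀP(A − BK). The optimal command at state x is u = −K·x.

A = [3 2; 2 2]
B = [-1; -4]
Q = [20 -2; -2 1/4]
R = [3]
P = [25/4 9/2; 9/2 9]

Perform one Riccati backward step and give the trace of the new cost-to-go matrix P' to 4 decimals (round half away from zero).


BᵀP = [-24.2500 -40.5000]
S = R + BᵀPB = [3] + [186.2500] = [189.2500]
BᵀPA = [-153.7500 -129.5000]
K = S⁻¹·BᵀPA = [-0.8124 -0.6843]
A−BK = [2.1876 1.3157; -1.2497 -0.7371]
AᵀP(A−BK) = [21.3408 13.2919; 13.2919 8.3857]
P' = Q + AᵀP(A−BK) = [41.3408 11.2919; 11.2919 8.6357]
tr(P') = 49.9766

49.9766


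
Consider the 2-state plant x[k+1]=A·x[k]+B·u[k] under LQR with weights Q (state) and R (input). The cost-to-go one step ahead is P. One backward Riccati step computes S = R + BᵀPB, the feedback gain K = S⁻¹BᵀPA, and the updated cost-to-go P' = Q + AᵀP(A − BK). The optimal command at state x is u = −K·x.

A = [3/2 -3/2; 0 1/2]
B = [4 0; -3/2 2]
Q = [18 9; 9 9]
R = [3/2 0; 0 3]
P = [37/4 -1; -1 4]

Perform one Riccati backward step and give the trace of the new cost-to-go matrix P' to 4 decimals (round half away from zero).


27.6072

BᵀP = [38.5000 -10.0000; -2.0000 8.0000]
S = R + BᵀPB = [3/2 0; 0 3] + [169.0000 -20.0000; -20.0000 16.0000] = [170.5000 -20.0000; -20.0000 19.0000]
BᵀPA = [57.7500 -62.7500; -3.0000 7.0000]
K = S⁻¹·BᵀPA = [0.3653 -0.3706; 0.2266 -0.0217]
A−BK = [0.0388 -0.0177; 0.0947 -0.0125]
AᵀP(A−BK) = [0.3967 -0.2267; -0.2267 0.2105]
P' = Q + AᵀP(A−BK) = [18.3967 8.7733; 8.7733 9.2105]
tr(P') = 27.6072


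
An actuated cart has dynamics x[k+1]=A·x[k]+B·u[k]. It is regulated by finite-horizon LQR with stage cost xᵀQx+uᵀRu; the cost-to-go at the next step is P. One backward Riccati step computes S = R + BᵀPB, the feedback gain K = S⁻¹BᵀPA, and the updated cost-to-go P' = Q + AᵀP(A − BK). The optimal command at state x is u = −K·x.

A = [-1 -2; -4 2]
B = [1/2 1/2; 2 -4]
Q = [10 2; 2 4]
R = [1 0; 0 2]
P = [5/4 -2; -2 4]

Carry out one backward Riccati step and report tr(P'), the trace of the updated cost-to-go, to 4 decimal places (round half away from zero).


BᵀP = [-3.3750 7.0000; 8.6250 -17.0000]
S = R + BᵀPB = [1 0; 0 2] + [12.3125 -29.6875; -29.6875 72.3125] = [13.3125 -29.6875; -29.6875 74.3125]
BᵀPA = [-24.6250 20.7500; 59.3750 -51.2500]
K = S⁻¹·BᵀPA = [-0.6230 0.1899; 0.5501 -0.6138]
A−BK = [-0.9635 -1.7881; -0.5536 -0.8350]
AᵀP(A−BK) = [1.2461 -0.3798; -0.3798 1.6028]
P' = Q + AᵀP(A−BK) = [11.2461 1.6202; 1.6202 5.6028]
tr(P') = 16.8489

16.8489


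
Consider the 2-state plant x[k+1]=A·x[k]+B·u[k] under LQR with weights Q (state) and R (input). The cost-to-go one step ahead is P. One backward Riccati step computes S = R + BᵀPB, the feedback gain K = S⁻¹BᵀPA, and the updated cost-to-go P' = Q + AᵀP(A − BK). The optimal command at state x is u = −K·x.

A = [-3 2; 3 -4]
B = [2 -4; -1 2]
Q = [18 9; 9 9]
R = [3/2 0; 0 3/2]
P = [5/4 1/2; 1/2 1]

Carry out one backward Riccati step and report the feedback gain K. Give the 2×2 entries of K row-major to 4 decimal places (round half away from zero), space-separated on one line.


-0.2791 0.1860 0.5581 -0.3721

BᵀP = [2.0000 0.0000; -4.0000 0.0000]
S = R + BᵀPB = [3/2 0; 0 3/2] + [4.0000 -8.0000; -8.0000 16.0000] = [5.5000 -8.0000; -8.0000 17.5000]
BᵀPA = [-6.0000 4.0000; 12.0000 -8.0000]
K = S⁻¹·BᵀPA = [-0.2791 0.1860; 0.5581 -0.3721]
A−BK = [-0.2093 0.1395; 1.6047 -3.0698]
AᵀP(A−BK) = [2.8779 -4.9186; -4.9186 9.2791]
P' = Q + AᵀP(A−BK) = [20.8779 4.0814; 4.0814 18.2791]
tr(P') = 39.1570


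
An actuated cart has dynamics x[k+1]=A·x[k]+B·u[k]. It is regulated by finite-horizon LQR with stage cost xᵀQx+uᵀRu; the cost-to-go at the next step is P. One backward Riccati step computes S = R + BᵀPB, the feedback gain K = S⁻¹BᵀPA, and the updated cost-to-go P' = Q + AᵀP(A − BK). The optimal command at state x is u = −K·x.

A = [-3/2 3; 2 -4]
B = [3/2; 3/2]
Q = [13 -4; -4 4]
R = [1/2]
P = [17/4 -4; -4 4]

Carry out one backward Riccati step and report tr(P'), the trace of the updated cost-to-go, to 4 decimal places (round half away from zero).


BᵀP = [0.3750 0.0000]
S = R + BᵀPB = [1/2] + [0.5625] = [1.0625]
BᵀPA = [-0.5625 1.1250]
K = S⁻¹·BᵀPA = [-0.5294 1.0588]
A−BK = [-0.7059 1.4118; 2.7941 -5.5882]
AᵀP(A−BK) = [49.2647 -98.5294; -98.5294 197.0588]
P' = Q + AᵀP(A−BK) = [62.2647 -102.5294; -102.5294 201.0588]
tr(P') = 263.3235

263.3235


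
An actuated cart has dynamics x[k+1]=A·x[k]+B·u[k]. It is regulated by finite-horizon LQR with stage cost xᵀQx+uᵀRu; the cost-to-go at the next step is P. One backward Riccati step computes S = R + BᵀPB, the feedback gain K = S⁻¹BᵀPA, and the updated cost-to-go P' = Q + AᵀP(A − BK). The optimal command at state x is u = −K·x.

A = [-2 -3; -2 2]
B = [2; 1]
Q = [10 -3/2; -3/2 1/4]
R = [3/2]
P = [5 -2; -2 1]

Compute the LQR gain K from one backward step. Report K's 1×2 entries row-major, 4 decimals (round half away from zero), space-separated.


-0.6897 -2.0690

BᵀP = [8.0000 -3.0000]
S = R + BᵀPB = [3/2] + [13.0000] = [14.5000]
BᵀPA = [-10.0000 -30.0000]
K = S⁻¹·BᵀPA = [-0.6897 -2.0690]
A−BK = [-0.6207 1.1379; -1.3103 4.0690]
AᵀP(A−BK) = [1.1034 1.3103; 1.3103 10.9310]
P' = Q + AᵀP(A−BK) = [11.1034 -0.1897; -0.1897 11.1810]
tr(P') = 22.2845


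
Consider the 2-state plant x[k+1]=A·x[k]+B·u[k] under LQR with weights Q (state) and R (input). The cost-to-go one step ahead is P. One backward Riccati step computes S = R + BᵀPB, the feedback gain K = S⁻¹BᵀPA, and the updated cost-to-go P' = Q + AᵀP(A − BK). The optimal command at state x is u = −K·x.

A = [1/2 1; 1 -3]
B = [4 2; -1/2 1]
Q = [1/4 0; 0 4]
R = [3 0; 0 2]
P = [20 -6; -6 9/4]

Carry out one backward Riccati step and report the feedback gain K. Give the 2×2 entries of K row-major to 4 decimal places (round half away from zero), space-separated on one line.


-0.0317 0.5770 0.1945 -0.2993

BᵀP = [83.0000 -25.1250; 34.0000 -9.7500]
S = R + BᵀPB = [3 0; 0 2] + [344.5625 140.8750; 140.8750 58.2500] = [347.5625 140.8750; 140.8750 60.2500]
BᵀPA = [16.3750 158.3750; 7.2500 63.2500]
K = S⁻¹·BᵀPA = [-0.0317 0.5770; 0.1945 -0.2993]
A−BK = [0.2379 -0.7093; 0.7896 -2.4121]
AᵀP(A−BK) = [0.3593 -1.0282; -1.0282 3.8004]
P' = Q + AᵀP(A−BK) = [0.6093 -1.0282; -1.0282 7.8004]
tr(P') = 8.4097


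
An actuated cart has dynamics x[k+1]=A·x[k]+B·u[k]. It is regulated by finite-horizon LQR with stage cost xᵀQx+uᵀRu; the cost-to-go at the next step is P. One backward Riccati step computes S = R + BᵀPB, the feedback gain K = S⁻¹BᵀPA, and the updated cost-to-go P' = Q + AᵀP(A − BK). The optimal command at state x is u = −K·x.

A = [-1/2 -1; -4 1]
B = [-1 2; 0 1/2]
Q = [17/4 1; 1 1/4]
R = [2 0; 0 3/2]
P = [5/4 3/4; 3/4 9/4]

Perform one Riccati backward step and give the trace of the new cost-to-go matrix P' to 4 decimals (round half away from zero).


BᵀP = [-1.2500 -0.7500; 2.8750 2.6250]
S = R + BᵀPB = [2 0; 0 3/2] + [1.2500 -2.8750; -2.8750 7.0625] = [3.2500 -2.8750; -2.8750 8.5625]
BᵀPA = [3.6250 0.5000; -11.9375 -0.2500]
K = S⁻¹·BᵀPA = [-0.1677 0.1821; -1.4505 0.0319]
A−BK = [2.2332 -0.8818; -3.2748 0.9840]
AᵀP(A−BK) = [22.6054 -6.0288; -6.0288 1.9169]
P' = Q + AᵀP(A−BK) = [26.8554 -5.0288; -5.0288 2.1669]
tr(P') = 29.0224

29.0224


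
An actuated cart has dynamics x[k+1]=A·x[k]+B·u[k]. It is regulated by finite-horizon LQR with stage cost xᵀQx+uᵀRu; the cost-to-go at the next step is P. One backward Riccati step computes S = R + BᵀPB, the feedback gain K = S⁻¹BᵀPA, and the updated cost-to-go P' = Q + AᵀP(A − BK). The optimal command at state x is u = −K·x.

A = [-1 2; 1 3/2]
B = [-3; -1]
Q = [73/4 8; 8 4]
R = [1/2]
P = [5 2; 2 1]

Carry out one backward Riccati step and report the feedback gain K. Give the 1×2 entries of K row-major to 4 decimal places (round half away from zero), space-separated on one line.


BᵀP = [-17.0000 -7.0000]
S = R + BᵀPB = [1/2] + [58.0000] = [58.5000]
BᵀPA = [10.0000 -44.5000]
K = S⁻¹·BᵀPA = [0.1709 -0.7607]
A−BK = [-0.4872 -0.2821; 1.1709 0.7393]
AᵀP(A−BK) = [0.2906 0.1068; 0.1068 0.3996]
P' = Q + AᵀP(A−BK) = [18.5406 8.1068; 8.1068 4.3996]
tr(P') = 22.9402

0.1709 -0.7607


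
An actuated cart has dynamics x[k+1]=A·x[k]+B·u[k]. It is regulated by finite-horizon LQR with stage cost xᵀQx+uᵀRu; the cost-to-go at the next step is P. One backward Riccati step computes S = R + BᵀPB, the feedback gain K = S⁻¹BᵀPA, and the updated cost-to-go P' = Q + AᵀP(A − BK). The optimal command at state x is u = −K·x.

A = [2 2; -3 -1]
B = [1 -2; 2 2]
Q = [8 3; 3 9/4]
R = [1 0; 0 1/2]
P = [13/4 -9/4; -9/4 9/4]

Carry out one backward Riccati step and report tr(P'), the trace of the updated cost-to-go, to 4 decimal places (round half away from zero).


BᵀP = [-1.2500 2.2500; -11.0000 9.0000]
S = R + BᵀPB = [1 0; 0 1/2] + [3.2500 7.0000; 7.0000 40.0000] = [4.2500 7.0000; 7.0000 40.5000]
BᵀPA = [-9.2500 -4.7500; -49.0000 -31.0000]
K = S⁻¹·BᵀPA = [-0.2569 0.2000; -1.1655 -0.8000]
A−BK = [-0.0741 0.2000; -0.1553 0.2000]
AᵀP(A−BK) = [0.7655 0.4000; 0.4000 0.4000]
P' = Q + AᵀP(A−BK) = [8.7655 3.4000; 3.4000 2.6500]
tr(P') = 11.4155

11.4155


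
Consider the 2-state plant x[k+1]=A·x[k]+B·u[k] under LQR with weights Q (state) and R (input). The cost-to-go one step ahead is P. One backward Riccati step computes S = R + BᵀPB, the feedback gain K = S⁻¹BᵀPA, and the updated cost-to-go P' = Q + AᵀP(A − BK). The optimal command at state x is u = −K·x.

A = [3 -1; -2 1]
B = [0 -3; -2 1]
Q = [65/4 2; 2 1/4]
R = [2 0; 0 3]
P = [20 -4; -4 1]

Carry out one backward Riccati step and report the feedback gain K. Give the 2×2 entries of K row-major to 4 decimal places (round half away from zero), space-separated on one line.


0.2727 -0.1364 -1.0140 0.3531

BᵀP = [8.0000 -2.0000; -64.0000 13.0000]
S = R + BᵀPB = [2 0; 0 3] + [4.0000 -26.0000; -26.0000 205.0000] = [6.0000 -26.0000; -26.0000 208.0000]
BᵀPA = [28.0000 -10.0000; -218.0000 77.0000]
K = S⁻¹·BᵀPA = [0.2727 -0.1364; -1.0140 0.3531]
A−BK = [-0.0420 0.0594; -0.4406 0.3741]
AᵀP(A−BK) = [3.3147 -1.1958; -1.1958 0.4441]
P' = Q + AᵀP(A−BK) = [19.5647 0.8042; 0.8042 0.6941]
tr(P') = 20.2587


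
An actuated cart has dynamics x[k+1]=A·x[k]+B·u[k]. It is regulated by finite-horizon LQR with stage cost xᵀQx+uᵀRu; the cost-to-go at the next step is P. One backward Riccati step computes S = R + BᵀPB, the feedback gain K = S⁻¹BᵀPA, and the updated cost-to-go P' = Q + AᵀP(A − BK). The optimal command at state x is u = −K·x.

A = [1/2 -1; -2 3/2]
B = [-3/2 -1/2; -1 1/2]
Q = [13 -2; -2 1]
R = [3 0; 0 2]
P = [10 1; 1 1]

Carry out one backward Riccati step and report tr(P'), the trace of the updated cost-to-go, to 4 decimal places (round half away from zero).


BᵀP = [-16.0000 -2.5000; -4.5000 0.0000]
S = R + BᵀPB = [3 0; 0 2] + [26.5000 6.7500; 6.7500 2.2500] = [29.5000 6.7500; 6.7500 4.2500]
BᵀPA = [-3.0000 12.2500; -2.2500 4.5000]
K = S⁻¹·BᵀPA = [0.0305 0.2717; -0.5779 0.6273]
A−BK = [0.2569 -0.2788; -1.6805 1.4581]
AᵀP(A−BK) = [3.2913 -3.0235; -3.0235 3.0987]
P' = Q + AᵀP(A−BK) = [16.2913 -5.0235; -5.0235 4.0987]
tr(P') = 20.3900

20.3900


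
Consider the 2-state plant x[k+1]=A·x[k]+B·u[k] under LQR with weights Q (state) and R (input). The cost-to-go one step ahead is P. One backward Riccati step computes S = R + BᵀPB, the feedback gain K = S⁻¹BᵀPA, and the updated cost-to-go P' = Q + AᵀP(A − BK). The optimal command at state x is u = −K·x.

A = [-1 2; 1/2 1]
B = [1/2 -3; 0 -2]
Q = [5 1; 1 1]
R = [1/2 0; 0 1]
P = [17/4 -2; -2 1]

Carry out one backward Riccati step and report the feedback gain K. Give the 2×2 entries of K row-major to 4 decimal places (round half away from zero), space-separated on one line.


-0.3200 0.3200 0.4857 -0.6286

BᵀP = [2.1250 -1.0000; -8.7500 4.0000]
S = R + BᵀPB = [1/2 0; 0 1] + [1.0625 -4.3750; -4.3750 18.2500] = [1.5625 -4.3750; -4.3750 19.2500]
BᵀPA = [-2.6250 3.2500; 10.7500 -13.5000]
K = S⁻¹·BᵀPA = [-0.3200 0.3200; 0.4857 -0.6286]
A−BK = [0.6171 -0.0457; 1.4714 -0.2571]
AᵀP(A−BK) = [0.4386 -0.4029; -0.4029 0.4743]
P' = Q + AᵀP(A−BK) = [5.4386 0.5971; 0.5971 1.4743]
tr(P') = 6.9129


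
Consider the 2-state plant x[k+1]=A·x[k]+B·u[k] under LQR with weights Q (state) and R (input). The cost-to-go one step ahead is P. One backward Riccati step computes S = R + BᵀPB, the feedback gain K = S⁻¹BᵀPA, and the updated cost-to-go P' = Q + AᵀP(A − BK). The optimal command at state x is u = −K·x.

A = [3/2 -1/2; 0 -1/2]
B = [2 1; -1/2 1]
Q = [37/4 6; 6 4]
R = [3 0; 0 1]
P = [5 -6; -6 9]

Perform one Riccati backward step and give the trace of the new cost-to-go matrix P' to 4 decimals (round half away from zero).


14.4070

BᵀP = [13.0000 -16.5000; -1.0000 3.0000]
S = R + BᵀPB = [3 0; 0 1] + [34.2500 -3.5000; -3.5000 2.0000] = [37.2500 -3.5000; -3.5000 3.0000]
BᵀPA = [19.5000 1.7500; -1.5000 -1.0000]
K = S⁻¹·BᵀPA = [0.5352 0.0176; 0.1244 -0.3128]
A−BK = [0.3053 -0.2224; 0.1432 -0.1784]
AᵀP(A−BK) = [1.0006 -0.0622; -0.0622 0.1564]
P' = Q + AᵀP(A−BK) = [10.2506 5.9378; 5.9378 4.1564]
tr(P') = 14.4070


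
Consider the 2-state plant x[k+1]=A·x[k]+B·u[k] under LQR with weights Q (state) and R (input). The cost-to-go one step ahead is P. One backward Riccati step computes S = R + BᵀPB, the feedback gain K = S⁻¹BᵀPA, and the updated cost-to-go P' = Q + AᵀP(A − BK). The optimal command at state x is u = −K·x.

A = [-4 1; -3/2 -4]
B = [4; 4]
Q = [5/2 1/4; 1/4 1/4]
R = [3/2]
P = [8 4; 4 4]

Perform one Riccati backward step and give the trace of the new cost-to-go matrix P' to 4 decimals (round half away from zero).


28.6831

BᵀP = [48.0000 32.0000]
S = R + BᵀPB = [3/2] + [320.0000] = [321.5000]
BᵀPA = [-240.0000 -80.0000]
K = S⁻¹·BᵀPA = [-0.7465 -0.2488]
A−BK = [-1.0140 1.9953; 1.4860 -3.0047]
AᵀP(A−BK) = [5.8398 -9.7201; -9.7201 20.0933]
P' = Q + AᵀP(A−BK) = [8.3398 -9.4701; -9.4701 20.3433]
tr(P') = 28.6831


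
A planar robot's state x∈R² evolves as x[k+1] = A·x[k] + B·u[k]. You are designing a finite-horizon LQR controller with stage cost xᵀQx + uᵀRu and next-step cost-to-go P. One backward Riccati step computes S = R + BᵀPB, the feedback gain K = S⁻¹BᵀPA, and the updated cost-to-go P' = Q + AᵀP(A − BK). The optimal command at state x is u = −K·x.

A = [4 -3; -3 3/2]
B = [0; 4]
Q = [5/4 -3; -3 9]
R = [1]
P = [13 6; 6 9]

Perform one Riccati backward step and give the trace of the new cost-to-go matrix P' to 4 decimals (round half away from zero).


235.2724

BᵀP = [24.0000 36.0000]
S = R + BᵀPB = [1] + [144.0000] = [145.0000]
BᵀPA = [-12.0000 -18.0000]
K = S⁻¹·BᵀPA = [-0.0828 -0.1241]
A−BK = [4.0000 -3.0000; -2.6690 1.9966]
AᵀP(A−BK) = [144.0069 -107.9897; -107.9897 81.0155]
P' = Q + AᵀP(A−BK) = [145.2569 -110.9897; -110.9897 90.0155]
tr(P') = 235.2724
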